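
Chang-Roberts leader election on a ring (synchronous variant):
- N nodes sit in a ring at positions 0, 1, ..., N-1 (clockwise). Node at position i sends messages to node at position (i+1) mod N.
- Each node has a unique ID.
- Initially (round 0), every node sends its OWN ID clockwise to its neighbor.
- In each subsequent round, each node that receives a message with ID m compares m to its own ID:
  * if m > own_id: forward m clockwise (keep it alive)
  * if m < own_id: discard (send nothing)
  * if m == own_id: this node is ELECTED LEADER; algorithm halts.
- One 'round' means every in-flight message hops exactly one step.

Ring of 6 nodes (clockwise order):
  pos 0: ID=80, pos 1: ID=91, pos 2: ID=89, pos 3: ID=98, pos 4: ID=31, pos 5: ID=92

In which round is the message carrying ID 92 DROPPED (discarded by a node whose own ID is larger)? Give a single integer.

Answer: 4

Derivation:
Round 1: pos1(id91) recv 80: drop; pos2(id89) recv 91: fwd; pos3(id98) recv 89: drop; pos4(id31) recv 98: fwd; pos5(id92) recv 31: drop; pos0(id80) recv 92: fwd
Round 2: pos3(id98) recv 91: drop; pos5(id92) recv 98: fwd; pos1(id91) recv 92: fwd
Round 3: pos0(id80) recv 98: fwd; pos2(id89) recv 92: fwd
Round 4: pos1(id91) recv 98: fwd; pos3(id98) recv 92: drop
Round 5: pos2(id89) recv 98: fwd
Round 6: pos3(id98) recv 98: ELECTED
Message ID 92 originates at pos 5; dropped at pos 3 in round 4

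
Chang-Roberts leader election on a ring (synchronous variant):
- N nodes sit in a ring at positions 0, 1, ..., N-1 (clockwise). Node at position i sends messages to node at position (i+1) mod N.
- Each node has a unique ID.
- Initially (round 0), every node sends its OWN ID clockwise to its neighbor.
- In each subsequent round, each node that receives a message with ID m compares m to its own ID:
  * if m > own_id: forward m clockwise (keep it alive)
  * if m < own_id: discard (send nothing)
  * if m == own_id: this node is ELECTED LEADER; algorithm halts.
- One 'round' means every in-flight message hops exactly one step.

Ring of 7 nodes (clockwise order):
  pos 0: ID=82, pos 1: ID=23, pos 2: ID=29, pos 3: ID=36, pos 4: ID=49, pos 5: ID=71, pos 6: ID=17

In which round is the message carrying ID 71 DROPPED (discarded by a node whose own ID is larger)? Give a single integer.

Answer: 2

Derivation:
Round 1: pos1(id23) recv 82: fwd; pos2(id29) recv 23: drop; pos3(id36) recv 29: drop; pos4(id49) recv 36: drop; pos5(id71) recv 49: drop; pos6(id17) recv 71: fwd; pos0(id82) recv 17: drop
Round 2: pos2(id29) recv 82: fwd; pos0(id82) recv 71: drop
Round 3: pos3(id36) recv 82: fwd
Round 4: pos4(id49) recv 82: fwd
Round 5: pos5(id71) recv 82: fwd
Round 6: pos6(id17) recv 82: fwd
Round 7: pos0(id82) recv 82: ELECTED
Message ID 71 originates at pos 5; dropped at pos 0 in round 2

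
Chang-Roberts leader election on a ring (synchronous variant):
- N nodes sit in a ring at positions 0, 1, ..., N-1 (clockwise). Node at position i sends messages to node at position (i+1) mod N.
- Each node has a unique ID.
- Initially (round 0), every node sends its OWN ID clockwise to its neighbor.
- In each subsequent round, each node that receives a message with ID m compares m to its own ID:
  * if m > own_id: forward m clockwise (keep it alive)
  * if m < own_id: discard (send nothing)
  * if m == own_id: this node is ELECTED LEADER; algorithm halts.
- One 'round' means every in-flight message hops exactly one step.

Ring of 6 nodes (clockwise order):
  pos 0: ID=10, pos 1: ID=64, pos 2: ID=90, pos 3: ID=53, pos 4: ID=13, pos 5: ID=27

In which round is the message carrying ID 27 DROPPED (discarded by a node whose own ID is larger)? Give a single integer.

Answer: 2

Derivation:
Round 1: pos1(id64) recv 10: drop; pos2(id90) recv 64: drop; pos3(id53) recv 90: fwd; pos4(id13) recv 53: fwd; pos5(id27) recv 13: drop; pos0(id10) recv 27: fwd
Round 2: pos4(id13) recv 90: fwd; pos5(id27) recv 53: fwd; pos1(id64) recv 27: drop
Round 3: pos5(id27) recv 90: fwd; pos0(id10) recv 53: fwd
Round 4: pos0(id10) recv 90: fwd; pos1(id64) recv 53: drop
Round 5: pos1(id64) recv 90: fwd
Round 6: pos2(id90) recv 90: ELECTED
Message ID 27 originates at pos 5; dropped at pos 1 in round 2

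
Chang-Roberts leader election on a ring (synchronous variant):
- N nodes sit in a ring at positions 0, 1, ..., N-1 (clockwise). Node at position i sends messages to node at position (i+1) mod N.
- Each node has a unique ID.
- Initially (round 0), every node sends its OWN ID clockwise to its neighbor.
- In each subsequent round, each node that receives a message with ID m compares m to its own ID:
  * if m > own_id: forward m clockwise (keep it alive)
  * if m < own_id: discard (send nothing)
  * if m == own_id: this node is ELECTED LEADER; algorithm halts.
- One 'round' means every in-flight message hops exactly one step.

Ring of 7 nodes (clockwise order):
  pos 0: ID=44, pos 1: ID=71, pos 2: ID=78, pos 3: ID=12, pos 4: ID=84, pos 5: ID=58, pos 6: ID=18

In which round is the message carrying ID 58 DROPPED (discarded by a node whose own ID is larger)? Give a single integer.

Answer: 3

Derivation:
Round 1: pos1(id71) recv 44: drop; pos2(id78) recv 71: drop; pos3(id12) recv 78: fwd; pos4(id84) recv 12: drop; pos5(id58) recv 84: fwd; pos6(id18) recv 58: fwd; pos0(id44) recv 18: drop
Round 2: pos4(id84) recv 78: drop; pos6(id18) recv 84: fwd; pos0(id44) recv 58: fwd
Round 3: pos0(id44) recv 84: fwd; pos1(id71) recv 58: drop
Round 4: pos1(id71) recv 84: fwd
Round 5: pos2(id78) recv 84: fwd
Round 6: pos3(id12) recv 84: fwd
Round 7: pos4(id84) recv 84: ELECTED
Message ID 58 originates at pos 5; dropped at pos 1 in round 3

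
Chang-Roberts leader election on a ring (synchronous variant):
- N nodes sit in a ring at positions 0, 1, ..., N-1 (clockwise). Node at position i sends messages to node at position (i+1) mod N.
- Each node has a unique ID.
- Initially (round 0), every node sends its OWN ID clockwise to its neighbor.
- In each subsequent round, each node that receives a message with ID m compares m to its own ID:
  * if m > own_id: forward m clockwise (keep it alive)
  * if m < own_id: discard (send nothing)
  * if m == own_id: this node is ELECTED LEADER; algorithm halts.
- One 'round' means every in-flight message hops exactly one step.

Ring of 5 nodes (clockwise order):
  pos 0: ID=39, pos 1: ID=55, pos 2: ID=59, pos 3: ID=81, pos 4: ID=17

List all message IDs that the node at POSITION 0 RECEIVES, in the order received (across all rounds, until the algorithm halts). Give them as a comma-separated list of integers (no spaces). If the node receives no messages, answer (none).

Answer: 17,81

Derivation:
Round 1: pos1(id55) recv 39: drop; pos2(id59) recv 55: drop; pos3(id81) recv 59: drop; pos4(id17) recv 81: fwd; pos0(id39) recv 17: drop
Round 2: pos0(id39) recv 81: fwd
Round 3: pos1(id55) recv 81: fwd
Round 4: pos2(id59) recv 81: fwd
Round 5: pos3(id81) recv 81: ELECTED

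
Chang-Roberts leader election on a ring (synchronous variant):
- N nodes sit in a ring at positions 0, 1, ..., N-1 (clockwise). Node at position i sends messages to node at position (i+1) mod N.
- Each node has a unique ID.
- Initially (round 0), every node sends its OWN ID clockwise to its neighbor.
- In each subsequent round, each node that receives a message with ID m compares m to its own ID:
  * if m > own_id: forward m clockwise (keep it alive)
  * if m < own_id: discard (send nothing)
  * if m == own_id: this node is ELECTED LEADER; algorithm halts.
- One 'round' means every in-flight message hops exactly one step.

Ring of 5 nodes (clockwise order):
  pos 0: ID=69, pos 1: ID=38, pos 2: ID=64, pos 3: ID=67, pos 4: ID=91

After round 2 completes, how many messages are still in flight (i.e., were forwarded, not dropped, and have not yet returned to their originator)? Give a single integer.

Round 1: pos1(id38) recv 69: fwd; pos2(id64) recv 38: drop; pos3(id67) recv 64: drop; pos4(id91) recv 67: drop; pos0(id69) recv 91: fwd
Round 2: pos2(id64) recv 69: fwd; pos1(id38) recv 91: fwd
After round 2: 2 messages still in flight

Answer: 2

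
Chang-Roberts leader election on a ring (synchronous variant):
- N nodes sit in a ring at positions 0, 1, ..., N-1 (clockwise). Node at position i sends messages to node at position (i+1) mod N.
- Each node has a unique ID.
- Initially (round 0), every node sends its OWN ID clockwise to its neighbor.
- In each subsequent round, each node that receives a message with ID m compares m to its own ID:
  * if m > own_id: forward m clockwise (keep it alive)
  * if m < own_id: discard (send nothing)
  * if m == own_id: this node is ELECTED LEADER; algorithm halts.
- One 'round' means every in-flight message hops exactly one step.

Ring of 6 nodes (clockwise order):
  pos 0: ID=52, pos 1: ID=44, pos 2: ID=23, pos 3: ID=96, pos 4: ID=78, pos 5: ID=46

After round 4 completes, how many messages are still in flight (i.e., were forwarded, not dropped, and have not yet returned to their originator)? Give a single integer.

Round 1: pos1(id44) recv 52: fwd; pos2(id23) recv 44: fwd; pos3(id96) recv 23: drop; pos4(id78) recv 96: fwd; pos5(id46) recv 78: fwd; pos0(id52) recv 46: drop
Round 2: pos2(id23) recv 52: fwd; pos3(id96) recv 44: drop; pos5(id46) recv 96: fwd; pos0(id52) recv 78: fwd
Round 3: pos3(id96) recv 52: drop; pos0(id52) recv 96: fwd; pos1(id44) recv 78: fwd
Round 4: pos1(id44) recv 96: fwd; pos2(id23) recv 78: fwd
After round 4: 2 messages still in flight

Answer: 2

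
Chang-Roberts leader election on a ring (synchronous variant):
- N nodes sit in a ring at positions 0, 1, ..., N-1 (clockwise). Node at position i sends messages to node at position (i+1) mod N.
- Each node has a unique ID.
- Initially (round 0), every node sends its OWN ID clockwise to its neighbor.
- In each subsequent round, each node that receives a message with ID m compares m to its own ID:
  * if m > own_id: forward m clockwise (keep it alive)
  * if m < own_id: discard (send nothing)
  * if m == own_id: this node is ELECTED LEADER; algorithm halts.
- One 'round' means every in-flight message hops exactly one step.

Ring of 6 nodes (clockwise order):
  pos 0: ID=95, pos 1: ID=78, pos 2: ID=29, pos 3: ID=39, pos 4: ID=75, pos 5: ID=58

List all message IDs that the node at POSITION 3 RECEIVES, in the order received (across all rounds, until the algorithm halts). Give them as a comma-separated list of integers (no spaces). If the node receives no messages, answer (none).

Answer: 29,78,95

Derivation:
Round 1: pos1(id78) recv 95: fwd; pos2(id29) recv 78: fwd; pos3(id39) recv 29: drop; pos4(id75) recv 39: drop; pos5(id58) recv 75: fwd; pos0(id95) recv 58: drop
Round 2: pos2(id29) recv 95: fwd; pos3(id39) recv 78: fwd; pos0(id95) recv 75: drop
Round 3: pos3(id39) recv 95: fwd; pos4(id75) recv 78: fwd
Round 4: pos4(id75) recv 95: fwd; pos5(id58) recv 78: fwd
Round 5: pos5(id58) recv 95: fwd; pos0(id95) recv 78: drop
Round 6: pos0(id95) recv 95: ELECTED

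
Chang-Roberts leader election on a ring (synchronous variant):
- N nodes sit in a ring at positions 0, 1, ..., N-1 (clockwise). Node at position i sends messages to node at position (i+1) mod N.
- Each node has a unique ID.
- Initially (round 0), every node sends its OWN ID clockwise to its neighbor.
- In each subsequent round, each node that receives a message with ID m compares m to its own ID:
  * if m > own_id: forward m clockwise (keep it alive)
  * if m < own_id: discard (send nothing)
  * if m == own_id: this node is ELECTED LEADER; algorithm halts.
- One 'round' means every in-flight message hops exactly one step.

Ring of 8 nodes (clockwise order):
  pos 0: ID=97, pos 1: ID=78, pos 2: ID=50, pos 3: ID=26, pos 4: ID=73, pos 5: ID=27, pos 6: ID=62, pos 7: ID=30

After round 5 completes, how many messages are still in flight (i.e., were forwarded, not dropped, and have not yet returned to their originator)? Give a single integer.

Round 1: pos1(id78) recv 97: fwd; pos2(id50) recv 78: fwd; pos3(id26) recv 50: fwd; pos4(id73) recv 26: drop; pos5(id27) recv 73: fwd; pos6(id62) recv 27: drop; pos7(id30) recv 62: fwd; pos0(id97) recv 30: drop
Round 2: pos2(id50) recv 97: fwd; pos3(id26) recv 78: fwd; pos4(id73) recv 50: drop; pos6(id62) recv 73: fwd; pos0(id97) recv 62: drop
Round 3: pos3(id26) recv 97: fwd; pos4(id73) recv 78: fwd; pos7(id30) recv 73: fwd
Round 4: pos4(id73) recv 97: fwd; pos5(id27) recv 78: fwd; pos0(id97) recv 73: drop
Round 5: pos5(id27) recv 97: fwd; pos6(id62) recv 78: fwd
After round 5: 2 messages still in flight

Answer: 2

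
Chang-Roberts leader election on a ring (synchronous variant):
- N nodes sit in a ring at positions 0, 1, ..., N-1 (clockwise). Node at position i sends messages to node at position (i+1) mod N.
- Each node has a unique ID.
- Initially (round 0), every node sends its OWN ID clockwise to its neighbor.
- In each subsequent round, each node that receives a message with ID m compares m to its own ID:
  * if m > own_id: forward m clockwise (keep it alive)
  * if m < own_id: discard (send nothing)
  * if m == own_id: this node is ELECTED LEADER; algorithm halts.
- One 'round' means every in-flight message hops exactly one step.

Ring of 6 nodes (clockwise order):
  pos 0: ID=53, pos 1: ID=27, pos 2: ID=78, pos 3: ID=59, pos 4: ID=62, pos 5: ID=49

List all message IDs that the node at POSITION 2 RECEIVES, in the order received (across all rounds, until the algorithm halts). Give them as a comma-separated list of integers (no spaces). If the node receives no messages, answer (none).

Round 1: pos1(id27) recv 53: fwd; pos2(id78) recv 27: drop; pos3(id59) recv 78: fwd; pos4(id62) recv 59: drop; pos5(id49) recv 62: fwd; pos0(id53) recv 49: drop
Round 2: pos2(id78) recv 53: drop; pos4(id62) recv 78: fwd; pos0(id53) recv 62: fwd
Round 3: pos5(id49) recv 78: fwd; pos1(id27) recv 62: fwd
Round 4: pos0(id53) recv 78: fwd; pos2(id78) recv 62: drop
Round 5: pos1(id27) recv 78: fwd
Round 6: pos2(id78) recv 78: ELECTED

Answer: 27,53,62,78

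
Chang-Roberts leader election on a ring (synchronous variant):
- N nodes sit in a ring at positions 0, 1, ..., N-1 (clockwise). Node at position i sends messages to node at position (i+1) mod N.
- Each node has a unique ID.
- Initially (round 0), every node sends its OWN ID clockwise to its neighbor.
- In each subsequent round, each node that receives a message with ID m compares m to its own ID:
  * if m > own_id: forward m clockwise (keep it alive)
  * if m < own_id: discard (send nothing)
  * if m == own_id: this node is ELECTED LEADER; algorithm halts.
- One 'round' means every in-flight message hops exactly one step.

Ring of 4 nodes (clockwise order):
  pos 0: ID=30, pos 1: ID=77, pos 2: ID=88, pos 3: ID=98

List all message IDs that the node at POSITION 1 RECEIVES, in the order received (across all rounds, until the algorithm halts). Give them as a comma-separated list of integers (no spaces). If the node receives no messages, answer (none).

Round 1: pos1(id77) recv 30: drop; pos2(id88) recv 77: drop; pos3(id98) recv 88: drop; pos0(id30) recv 98: fwd
Round 2: pos1(id77) recv 98: fwd
Round 3: pos2(id88) recv 98: fwd
Round 4: pos3(id98) recv 98: ELECTED

Answer: 30,98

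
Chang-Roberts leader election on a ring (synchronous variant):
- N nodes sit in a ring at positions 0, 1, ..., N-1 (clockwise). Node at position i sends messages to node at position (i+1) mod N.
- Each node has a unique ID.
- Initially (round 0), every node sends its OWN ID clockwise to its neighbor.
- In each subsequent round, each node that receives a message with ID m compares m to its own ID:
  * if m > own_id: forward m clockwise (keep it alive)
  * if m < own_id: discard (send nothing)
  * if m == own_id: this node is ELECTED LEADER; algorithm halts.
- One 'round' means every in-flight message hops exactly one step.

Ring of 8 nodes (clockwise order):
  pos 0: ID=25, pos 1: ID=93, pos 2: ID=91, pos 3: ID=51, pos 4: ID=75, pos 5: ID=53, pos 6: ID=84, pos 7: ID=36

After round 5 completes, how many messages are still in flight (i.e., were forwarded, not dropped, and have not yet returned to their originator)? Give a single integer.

Round 1: pos1(id93) recv 25: drop; pos2(id91) recv 93: fwd; pos3(id51) recv 91: fwd; pos4(id75) recv 51: drop; pos5(id53) recv 75: fwd; pos6(id84) recv 53: drop; pos7(id36) recv 84: fwd; pos0(id25) recv 36: fwd
Round 2: pos3(id51) recv 93: fwd; pos4(id75) recv 91: fwd; pos6(id84) recv 75: drop; pos0(id25) recv 84: fwd; pos1(id93) recv 36: drop
Round 3: pos4(id75) recv 93: fwd; pos5(id53) recv 91: fwd; pos1(id93) recv 84: drop
Round 4: pos5(id53) recv 93: fwd; pos6(id84) recv 91: fwd
Round 5: pos6(id84) recv 93: fwd; pos7(id36) recv 91: fwd
After round 5: 2 messages still in flight

Answer: 2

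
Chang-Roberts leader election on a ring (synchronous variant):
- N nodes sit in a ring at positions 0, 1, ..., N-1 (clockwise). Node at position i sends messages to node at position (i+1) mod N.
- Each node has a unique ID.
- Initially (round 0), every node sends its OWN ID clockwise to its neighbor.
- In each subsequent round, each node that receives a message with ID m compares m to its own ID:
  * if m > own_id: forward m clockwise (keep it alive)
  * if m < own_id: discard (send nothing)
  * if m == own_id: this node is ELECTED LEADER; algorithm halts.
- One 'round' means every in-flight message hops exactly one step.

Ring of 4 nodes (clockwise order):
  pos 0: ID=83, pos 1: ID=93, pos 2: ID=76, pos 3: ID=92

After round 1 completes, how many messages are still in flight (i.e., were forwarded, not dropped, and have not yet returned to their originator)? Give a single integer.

Answer: 2

Derivation:
Round 1: pos1(id93) recv 83: drop; pos2(id76) recv 93: fwd; pos3(id92) recv 76: drop; pos0(id83) recv 92: fwd
After round 1: 2 messages still in flight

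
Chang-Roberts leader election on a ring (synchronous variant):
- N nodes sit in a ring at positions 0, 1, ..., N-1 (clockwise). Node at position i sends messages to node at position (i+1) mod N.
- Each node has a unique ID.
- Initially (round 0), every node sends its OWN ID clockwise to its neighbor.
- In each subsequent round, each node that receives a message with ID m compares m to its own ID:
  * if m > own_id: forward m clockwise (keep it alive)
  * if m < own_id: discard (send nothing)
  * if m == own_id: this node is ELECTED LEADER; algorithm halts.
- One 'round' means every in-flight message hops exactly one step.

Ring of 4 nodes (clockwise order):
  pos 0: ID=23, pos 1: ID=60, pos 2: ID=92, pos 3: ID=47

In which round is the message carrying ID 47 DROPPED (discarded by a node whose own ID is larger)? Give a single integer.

Round 1: pos1(id60) recv 23: drop; pos2(id92) recv 60: drop; pos3(id47) recv 92: fwd; pos0(id23) recv 47: fwd
Round 2: pos0(id23) recv 92: fwd; pos1(id60) recv 47: drop
Round 3: pos1(id60) recv 92: fwd
Round 4: pos2(id92) recv 92: ELECTED
Message ID 47 originates at pos 3; dropped at pos 1 in round 2

Answer: 2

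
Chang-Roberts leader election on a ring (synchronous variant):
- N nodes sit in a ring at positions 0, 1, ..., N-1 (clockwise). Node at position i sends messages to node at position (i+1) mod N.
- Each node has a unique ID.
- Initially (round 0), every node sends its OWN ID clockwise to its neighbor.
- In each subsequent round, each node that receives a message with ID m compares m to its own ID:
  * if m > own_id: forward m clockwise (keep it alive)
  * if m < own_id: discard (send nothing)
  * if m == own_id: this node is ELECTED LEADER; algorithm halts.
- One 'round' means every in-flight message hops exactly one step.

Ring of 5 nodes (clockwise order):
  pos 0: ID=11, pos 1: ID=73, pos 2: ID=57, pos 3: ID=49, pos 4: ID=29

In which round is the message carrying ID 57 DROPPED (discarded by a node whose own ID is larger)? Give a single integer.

Answer: 4

Derivation:
Round 1: pos1(id73) recv 11: drop; pos2(id57) recv 73: fwd; pos3(id49) recv 57: fwd; pos4(id29) recv 49: fwd; pos0(id11) recv 29: fwd
Round 2: pos3(id49) recv 73: fwd; pos4(id29) recv 57: fwd; pos0(id11) recv 49: fwd; pos1(id73) recv 29: drop
Round 3: pos4(id29) recv 73: fwd; pos0(id11) recv 57: fwd; pos1(id73) recv 49: drop
Round 4: pos0(id11) recv 73: fwd; pos1(id73) recv 57: drop
Round 5: pos1(id73) recv 73: ELECTED
Message ID 57 originates at pos 2; dropped at pos 1 in round 4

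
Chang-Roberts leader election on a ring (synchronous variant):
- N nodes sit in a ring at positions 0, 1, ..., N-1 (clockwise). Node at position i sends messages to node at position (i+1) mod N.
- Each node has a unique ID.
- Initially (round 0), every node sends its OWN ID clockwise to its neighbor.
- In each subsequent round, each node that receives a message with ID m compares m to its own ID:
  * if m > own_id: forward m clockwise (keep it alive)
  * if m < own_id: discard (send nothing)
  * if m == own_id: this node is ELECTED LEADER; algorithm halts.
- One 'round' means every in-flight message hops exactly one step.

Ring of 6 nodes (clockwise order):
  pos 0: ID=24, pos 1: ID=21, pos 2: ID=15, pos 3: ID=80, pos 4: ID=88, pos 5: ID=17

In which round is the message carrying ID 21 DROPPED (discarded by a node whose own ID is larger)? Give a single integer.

Answer: 2

Derivation:
Round 1: pos1(id21) recv 24: fwd; pos2(id15) recv 21: fwd; pos3(id80) recv 15: drop; pos4(id88) recv 80: drop; pos5(id17) recv 88: fwd; pos0(id24) recv 17: drop
Round 2: pos2(id15) recv 24: fwd; pos3(id80) recv 21: drop; pos0(id24) recv 88: fwd
Round 3: pos3(id80) recv 24: drop; pos1(id21) recv 88: fwd
Round 4: pos2(id15) recv 88: fwd
Round 5: pos3(id80) recv 88: fwd
Round 6: pos4(id88) recv 88: ELECTED
Message ID 21 originates at pos 1; dropped at pos 3 in round 2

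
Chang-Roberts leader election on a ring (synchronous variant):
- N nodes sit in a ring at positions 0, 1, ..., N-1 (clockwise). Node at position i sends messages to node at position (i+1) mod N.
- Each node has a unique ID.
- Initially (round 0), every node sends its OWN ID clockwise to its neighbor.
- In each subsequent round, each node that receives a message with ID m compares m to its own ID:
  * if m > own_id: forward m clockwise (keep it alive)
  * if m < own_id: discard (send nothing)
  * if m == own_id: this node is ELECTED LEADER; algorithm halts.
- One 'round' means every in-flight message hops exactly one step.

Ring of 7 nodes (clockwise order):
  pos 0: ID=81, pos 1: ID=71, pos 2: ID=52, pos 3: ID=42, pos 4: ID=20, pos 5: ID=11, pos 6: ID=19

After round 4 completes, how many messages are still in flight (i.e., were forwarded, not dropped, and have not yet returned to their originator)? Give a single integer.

Answer: 3

Derivation:
Round 1: pos1(id71) recv 81: fwd; pos2(id52) recv 71: fwd; pos3(id42) recv 52: fwd; pos4(id20) recv 42: fwd; pos5(id11) recv 20: fwd; pos6(id19) recv 11: drop; pos0(id81) recv 19: drop
Round 2: pos2(id52) recv 81: fwd; pos3(id42) recv 71: fwd; pos4(id20) recv 52: fwd; pos5(id11) recv 42: fwd; pos6(id19) recv 20: fwd
Round 3: pos3(id42) recv 81: fwd; pos4(id20) recv 71: fwd; pos5(id11) recv 52: fwd; pos6(id19) recv 42: fwd; pos0(id81) recv 20: drop
Round 4: pos4(id20) recv 81: fwd; pos5(id11) recv 71: fwd; pos6(id19) recv 52: fwd; pos0(id81) recv 42: drop
After round 4: 3 messages still in flight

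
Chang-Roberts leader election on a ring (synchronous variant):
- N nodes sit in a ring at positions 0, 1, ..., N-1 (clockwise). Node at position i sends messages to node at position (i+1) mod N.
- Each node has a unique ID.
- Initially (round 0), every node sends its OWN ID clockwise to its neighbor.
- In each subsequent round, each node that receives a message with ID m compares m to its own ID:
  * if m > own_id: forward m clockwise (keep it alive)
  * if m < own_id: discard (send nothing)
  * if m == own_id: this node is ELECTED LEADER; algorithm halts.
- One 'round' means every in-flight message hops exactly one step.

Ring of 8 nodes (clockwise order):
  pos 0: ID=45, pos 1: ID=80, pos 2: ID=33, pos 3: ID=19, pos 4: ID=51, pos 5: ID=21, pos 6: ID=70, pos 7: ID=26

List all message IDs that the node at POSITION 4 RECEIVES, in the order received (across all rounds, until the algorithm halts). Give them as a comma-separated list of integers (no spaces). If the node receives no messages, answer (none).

Round 1: pos1(id80) recv 45: drop; pos2(id33) recv 80: fwd; pos3(id19) recv 33: fwd; pos4(id51) recv 19: drop; pos5(id21) recv 51: fwd; pos6(id70) recv 21: drop; pos7(id26) recv 70: fwd; pos0(id45) recv 26: drop
Round 2: pos3(id19) recv 80: fwd; pos4(id51) recv 33: drop; pos6(id70) recv 51: drop; pos0(id45) recv 70: fwd
Round 3: pos4(id51) recv 80: fwd; pos1(id80) recv 70: drop
Round 4: pos5(id21) recv 80: fwd
Round 5: pos6(id70) recv 80: fwd
Round 6: pos7(id26) recv 80: fwd
Round 7: pos0(id45) recv 80: fwd
Round 8: pos1(id80) recv 80: ELECTED

Answer: 19,33,80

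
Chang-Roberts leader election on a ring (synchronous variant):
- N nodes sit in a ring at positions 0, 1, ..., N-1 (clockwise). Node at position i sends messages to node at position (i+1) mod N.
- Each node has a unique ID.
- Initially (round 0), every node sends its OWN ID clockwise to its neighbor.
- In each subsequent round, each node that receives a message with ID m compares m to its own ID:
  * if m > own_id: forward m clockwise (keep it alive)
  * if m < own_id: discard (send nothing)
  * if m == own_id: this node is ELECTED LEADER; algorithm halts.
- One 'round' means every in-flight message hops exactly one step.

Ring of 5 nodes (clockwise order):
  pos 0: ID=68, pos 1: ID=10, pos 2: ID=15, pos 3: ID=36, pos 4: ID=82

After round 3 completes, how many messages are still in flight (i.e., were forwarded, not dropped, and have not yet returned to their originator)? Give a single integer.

Answer: 2

Derivation:
Round 1: pos1(id10) recv 68: fwd; pos2(id15) recv 10: drop; pos3(id36) recv 15: drop; pos4(id82) recv 36: drop; pos0(id68) recv 82: fwd
Round 2: pos2(id15) recv 68: fwd; pos1(id10) recv 82: fwd
Round 3: pos3(id36) recv 68: fwd; pos2(id15) recv 82: fwd
After round 3: 2 messages still in flight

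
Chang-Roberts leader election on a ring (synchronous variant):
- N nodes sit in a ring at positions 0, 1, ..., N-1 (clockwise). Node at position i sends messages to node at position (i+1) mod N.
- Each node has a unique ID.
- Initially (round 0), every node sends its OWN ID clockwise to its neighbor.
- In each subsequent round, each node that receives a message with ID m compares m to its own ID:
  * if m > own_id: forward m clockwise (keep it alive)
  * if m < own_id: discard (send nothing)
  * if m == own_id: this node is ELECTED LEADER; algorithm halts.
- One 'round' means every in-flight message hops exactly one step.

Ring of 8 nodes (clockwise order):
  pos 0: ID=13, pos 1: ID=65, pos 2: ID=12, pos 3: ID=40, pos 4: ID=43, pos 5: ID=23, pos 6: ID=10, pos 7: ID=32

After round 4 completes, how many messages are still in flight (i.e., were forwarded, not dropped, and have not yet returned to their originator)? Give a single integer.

Round 1: pos1(id65) recv 13: drop; pos2(id12) recv 65: fwd; pos3(id40) recv 12: drop; pos4(id43) recv 40: drop; pos5(id23) recv 43: fwd; pos6(id10) recv 23: fwd; pos7(id32) recv 10: drop; pos0(id13) recv 32: fwd
Round 2: pos3(id40) recv 65: fwd; pos6(id10) recv 43: fwd; pos7(id32) recv 23: drop; pos1(id65) recv 32: drop
Round 3: pos4(id43) recv 65: fwd; pos7(id32) recv 43: fwd
Round 4: pos5(id23) recv 65: fwd; pos0(id13) recv 43: fwd
After round 4: 2 messages still in flight

Answer: 2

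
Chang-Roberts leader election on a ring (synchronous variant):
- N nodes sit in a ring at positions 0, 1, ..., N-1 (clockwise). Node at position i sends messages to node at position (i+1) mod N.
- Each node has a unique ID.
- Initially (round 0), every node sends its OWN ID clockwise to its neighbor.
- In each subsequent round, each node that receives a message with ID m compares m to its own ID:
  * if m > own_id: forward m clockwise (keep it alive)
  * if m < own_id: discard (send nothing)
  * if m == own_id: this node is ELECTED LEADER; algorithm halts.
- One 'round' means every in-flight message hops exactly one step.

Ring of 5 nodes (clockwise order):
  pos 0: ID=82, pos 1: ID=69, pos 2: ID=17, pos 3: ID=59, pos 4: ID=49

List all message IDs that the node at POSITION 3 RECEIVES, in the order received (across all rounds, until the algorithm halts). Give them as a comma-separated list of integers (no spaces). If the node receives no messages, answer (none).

Round 1: pos1(id69) recv 82: fwd; pos2(id17) recv 69: fwd; pos3(id59) recv 17: drop; pos4(id49) recv 59: fwd; pos0(id82) recv 49: drop
Round 2: pos2(id17) recv 82: fwd; pos3(id59) recv 69: fwd; pos0(id82) recv 59: drop
Round 3: pos3(id59) recv 82: fwd; pos4(id49) recv 69: fwd
Round 4: pos4(id49) recv 82: fwd; pos0(id82) recv 69: drop
Round 5: pos0(id82) recv 82: ELECTED

Answer: 17,69,82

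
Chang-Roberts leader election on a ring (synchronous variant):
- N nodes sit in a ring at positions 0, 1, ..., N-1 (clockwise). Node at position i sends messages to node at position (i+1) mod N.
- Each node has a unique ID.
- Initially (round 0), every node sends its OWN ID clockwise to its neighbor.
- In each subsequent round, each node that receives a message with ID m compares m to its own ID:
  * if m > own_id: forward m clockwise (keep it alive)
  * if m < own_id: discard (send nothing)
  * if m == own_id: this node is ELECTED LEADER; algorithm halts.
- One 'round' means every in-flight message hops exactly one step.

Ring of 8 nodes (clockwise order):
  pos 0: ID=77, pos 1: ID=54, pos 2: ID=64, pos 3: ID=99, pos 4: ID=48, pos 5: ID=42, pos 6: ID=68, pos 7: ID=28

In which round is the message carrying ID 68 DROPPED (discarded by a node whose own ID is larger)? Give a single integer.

Round 1: pos1(id54) recv 77: fwd; pos2(id64) recv 54: drop; pos3(id99) recv 64: drop; pos4(id48) recv 99: fwd; pos5(id42) recv 48: fwd; pos6(id68) recv 42: drop; pos7(id28) recv 68: fwd; pos0(id77) recv 28: drop
Round 2: pos2(id64) recv 77: fwd; pos5(id42) recv 99: fwd; pos6(id68) recv 48: drop; pos0(id77) recv 68: drop
Round 3: pos3(id99) recv 77: drop; pos6(id68) recv 99: fwd
Round 4: pos7(id28) recv 99: fwd
Round 5: pos0(id77) recv 99: fwd
Round 6: pos1(id54) recv 99: fwd
Round 7: pos2(id64) recv 99: fwd
Round 8: pos3(id99) recv 99: ELECTED
Message ID 68 originates at pos 6; dropped at pos 0 in round 2

Answer: 2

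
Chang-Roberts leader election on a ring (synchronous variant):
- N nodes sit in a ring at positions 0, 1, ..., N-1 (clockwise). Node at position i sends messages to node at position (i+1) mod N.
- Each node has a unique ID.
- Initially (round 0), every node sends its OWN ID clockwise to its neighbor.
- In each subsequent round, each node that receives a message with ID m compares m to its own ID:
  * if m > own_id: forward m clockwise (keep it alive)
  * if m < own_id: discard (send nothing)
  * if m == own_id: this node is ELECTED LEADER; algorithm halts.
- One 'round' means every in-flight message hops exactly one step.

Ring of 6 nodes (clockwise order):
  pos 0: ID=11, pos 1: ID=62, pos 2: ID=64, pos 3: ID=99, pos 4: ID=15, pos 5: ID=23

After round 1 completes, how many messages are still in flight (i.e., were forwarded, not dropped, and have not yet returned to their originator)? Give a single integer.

Round 1: pos1(id62) recv 11: drop; pos2(id64) recv 62: drop; pos3(id99) recv 64: drop; pos4(id15) recv 99: fwd; pos5(id23) recv 15: drop; pos0(id11) recv 23: fwd
After round 1: 2 messages still in flight

Answer: 2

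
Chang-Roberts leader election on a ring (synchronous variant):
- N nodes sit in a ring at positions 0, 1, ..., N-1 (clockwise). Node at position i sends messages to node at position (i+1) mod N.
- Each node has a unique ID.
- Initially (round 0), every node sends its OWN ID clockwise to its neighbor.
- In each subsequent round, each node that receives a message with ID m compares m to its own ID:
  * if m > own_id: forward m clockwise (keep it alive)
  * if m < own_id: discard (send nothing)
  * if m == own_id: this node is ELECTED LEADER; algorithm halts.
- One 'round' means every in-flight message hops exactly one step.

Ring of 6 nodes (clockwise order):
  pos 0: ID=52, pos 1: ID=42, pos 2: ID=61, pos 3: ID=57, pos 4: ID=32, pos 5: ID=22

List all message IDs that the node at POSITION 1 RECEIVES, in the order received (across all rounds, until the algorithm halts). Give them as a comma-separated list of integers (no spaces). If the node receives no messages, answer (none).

Round 1: pos1(id42) recv 52: fwd; pos2(id61) recv 42: drop; pos3(id57) recv 61: fwd; pos4(id32) recv 57: fwd; pos5(id22) recv 32: fwd; pos0(id52) recv 22: drop
Round 2: pos2(id61) recv 52: drop; pos4(id32) recv 61: fwd; pos5(id22) recv 57: fwd; pos0(id52) recv 32: drop
Round 3: pos5(id22) recv 61: fwd; pos0(id52) recv 57: fwd
Round 4: pos0(id52) recv 61: fwd; pos1(id42) recv 57: fwd
Round 5: pos1(id42) recv 61: fwd; pos2(id61) recv 57: drop
Round 6: pos2(id61) recv 61: ELECTED

Answer: 52,57,61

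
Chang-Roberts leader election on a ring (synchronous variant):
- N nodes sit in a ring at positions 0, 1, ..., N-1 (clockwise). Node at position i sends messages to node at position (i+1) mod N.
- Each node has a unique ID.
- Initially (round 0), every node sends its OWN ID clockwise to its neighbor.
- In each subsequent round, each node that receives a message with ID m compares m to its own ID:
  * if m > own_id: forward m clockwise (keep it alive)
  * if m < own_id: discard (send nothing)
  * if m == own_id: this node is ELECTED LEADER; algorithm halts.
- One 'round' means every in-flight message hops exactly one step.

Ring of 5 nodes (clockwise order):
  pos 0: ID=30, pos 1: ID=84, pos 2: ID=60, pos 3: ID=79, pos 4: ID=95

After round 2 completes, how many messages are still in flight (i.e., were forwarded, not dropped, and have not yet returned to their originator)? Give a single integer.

Round 1: pos1(id84) recv 30: drop; pos2(id60) recv 84: fwd; pos3(id79) recv 60: drop; pos4(id95) recv 79: drop; pos0(id30) recv 95: fwd
Round 2: pos3(id79) recv 84: fwd; pos1(id84) recv 95: fwd
After round 2: 2 messages still in flight

Answer: 2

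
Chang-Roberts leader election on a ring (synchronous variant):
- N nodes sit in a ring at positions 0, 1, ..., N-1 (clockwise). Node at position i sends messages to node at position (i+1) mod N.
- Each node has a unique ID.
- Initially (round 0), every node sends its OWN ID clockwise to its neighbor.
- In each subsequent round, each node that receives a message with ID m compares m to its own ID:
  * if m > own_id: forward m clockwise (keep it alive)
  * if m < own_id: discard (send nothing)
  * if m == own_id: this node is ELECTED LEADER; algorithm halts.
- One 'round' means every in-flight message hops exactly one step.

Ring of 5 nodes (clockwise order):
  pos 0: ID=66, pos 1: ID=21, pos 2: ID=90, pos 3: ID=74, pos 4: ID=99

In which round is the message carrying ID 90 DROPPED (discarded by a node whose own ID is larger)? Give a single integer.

Round 1: pos1(id21) recv 66: fwd; pos2(id90) recv 21: drop; pos3(id74) recv 90: fwd; pos4(id99) recv 74: drop; pos0(id66) recv 99: fwd
Round 2: pos2(id90) recv 66: drop; pos4(id99) recv 90: drop; pos1(id21) recv 99: fwd
Round 3: pos2(id90) recv 99: fwd
Round 4: pos3(id74) recv 99: fwd
Round 5: pos4(id99) recv 99: ELECTED
Message ID 90 originates at pos 2; dropped at pos 4 in round 2

Answer: 2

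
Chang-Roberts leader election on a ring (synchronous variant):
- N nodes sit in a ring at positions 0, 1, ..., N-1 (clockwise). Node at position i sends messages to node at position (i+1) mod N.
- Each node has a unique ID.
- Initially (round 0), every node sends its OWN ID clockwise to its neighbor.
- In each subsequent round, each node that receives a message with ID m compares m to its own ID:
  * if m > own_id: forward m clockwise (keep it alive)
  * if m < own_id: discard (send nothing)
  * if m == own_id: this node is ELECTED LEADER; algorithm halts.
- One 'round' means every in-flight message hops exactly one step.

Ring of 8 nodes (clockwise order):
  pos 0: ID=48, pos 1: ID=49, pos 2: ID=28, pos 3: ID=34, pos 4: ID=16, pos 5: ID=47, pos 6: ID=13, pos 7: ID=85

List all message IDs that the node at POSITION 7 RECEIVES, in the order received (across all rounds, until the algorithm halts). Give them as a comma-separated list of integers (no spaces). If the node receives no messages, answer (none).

Answer: 13,47,49,85

Derivation:
Round 1: pos1(id49) recv 48: drop; pos2(id28) recv 49: fwd; pos3(id34) recv 28: drop; pos4(id16) recv 34: fwd; pos5(id47) recv 16: drop; pos6(id13) recv 47: fwd; pos7(id85) recv 13: drop; pos0(id48) recv 85: fwd
Round 2: pos3(id34) recv 49: fwd; pos5(id47) recv 34: drop; pos7(id85) recv 47: drop; pos1(id49) recv 85: fwd
Round 3: pos4(id16) recv 49: fwd; pos2(id28) recv 85: fwd
Round 4: pos5(id47) recv 49: fwd; pos3(id34) recv 85: fwd
Round 5: pos6(id13) recv 49: fwd; pos4(id16) recv 85: fwd
Round 6: pos7(id85) recv 49: drop; pos5(id47) recv 85: fwd
Round 7: pos6(id13) recv 85: fwd
Round 8: pos7(id85) recv 85: ELECTED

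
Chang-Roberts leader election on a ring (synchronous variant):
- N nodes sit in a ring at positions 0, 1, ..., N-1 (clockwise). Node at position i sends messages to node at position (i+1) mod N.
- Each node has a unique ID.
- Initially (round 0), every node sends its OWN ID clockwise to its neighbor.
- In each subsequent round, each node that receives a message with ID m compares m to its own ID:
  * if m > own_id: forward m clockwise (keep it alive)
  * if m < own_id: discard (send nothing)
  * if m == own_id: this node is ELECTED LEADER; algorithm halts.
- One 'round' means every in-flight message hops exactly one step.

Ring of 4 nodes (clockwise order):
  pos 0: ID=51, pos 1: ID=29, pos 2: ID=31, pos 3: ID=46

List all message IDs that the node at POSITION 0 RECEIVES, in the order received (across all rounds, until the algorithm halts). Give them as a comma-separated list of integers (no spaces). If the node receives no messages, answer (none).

Round 1: pos1(id29) recv 51: fwd; pos2(id31) recv 29: drop; pos3(id46) recv 31: drop; pos0(id51) recv 46: drop
Round 2: pos2(id31) recv 51: fwd
Round 3: pos3(id46) recv 51: fwd
Round 4: pos0(id51) recv 51: ELECTED

Answer: 46,51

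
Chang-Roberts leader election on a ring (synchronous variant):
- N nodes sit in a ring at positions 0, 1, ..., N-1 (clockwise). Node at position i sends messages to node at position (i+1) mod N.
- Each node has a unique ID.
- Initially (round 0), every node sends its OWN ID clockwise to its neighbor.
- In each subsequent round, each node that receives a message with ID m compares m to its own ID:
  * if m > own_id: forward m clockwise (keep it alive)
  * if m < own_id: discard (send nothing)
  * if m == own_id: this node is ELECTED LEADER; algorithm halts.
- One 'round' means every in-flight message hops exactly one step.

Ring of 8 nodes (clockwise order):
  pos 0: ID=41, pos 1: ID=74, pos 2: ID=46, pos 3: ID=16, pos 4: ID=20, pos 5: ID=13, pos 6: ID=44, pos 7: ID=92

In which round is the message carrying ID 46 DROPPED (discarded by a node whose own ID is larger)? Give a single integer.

Round 1: pos1(id74) recv 41: drop; pos2(id46) recv 74: fwd; pos3(id16) recv 46: fwd; pos4(id20) recv 16: drop; pos5(id13) recv 20: fwd; pos6(id44) recv 13: drop; pos7(id92) recv 44: drop; pos0(id41) recv 92: fwd
Round 2: pos3(id16) recv 74: fwd; pos4(id20) recv 46: fwd; pos6(id44) recv 20: drop; pos1(id74) recv 92: fwd
Round 3: pos4(id20) recv 74: fwd; pos5(id13) recv 46: fwd; pos2(id46) recv 92: fwd
Round 4: pos5(id13) recv 74: fwd; pos6(id44) recv 46: fwd; pos3(id16) recv 92: fwd
Round 5: pos6(id44) recv 74: fwd; pos7(id92) recv 46: drop; pos4(id20) recv 92: fwd
Round 6: pos7(id92) recv 74: drop; pos5(id13) recv 92: fwd
Round 7: pos6(id44) recv 92: fwd
Round 8: pos7(id92) recv 92: ELECTED
Message ID 46 originates at pos 2; dropped at pos 7 in round 5

Answer: 5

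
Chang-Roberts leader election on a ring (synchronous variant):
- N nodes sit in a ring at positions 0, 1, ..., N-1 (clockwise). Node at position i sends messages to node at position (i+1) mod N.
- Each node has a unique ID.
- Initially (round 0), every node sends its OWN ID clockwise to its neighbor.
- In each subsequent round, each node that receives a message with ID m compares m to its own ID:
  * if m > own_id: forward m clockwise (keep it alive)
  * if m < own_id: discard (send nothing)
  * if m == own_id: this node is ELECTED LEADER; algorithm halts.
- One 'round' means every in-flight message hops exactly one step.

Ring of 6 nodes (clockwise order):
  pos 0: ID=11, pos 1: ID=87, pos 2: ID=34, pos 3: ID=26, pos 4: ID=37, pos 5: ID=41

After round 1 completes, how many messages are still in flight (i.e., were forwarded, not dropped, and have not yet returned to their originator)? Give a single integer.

Round 1: pos1(id87) recv 11: drop; pos2(id34) recv 87: fwd; pos3(id26) recv 34: fwd; pos4(id37) recv 26: drop; pos5(id41) recv 37: drop; pos0(id11) recv 41: fwd
After round 1: 3 messages still in flight

Answer: 3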